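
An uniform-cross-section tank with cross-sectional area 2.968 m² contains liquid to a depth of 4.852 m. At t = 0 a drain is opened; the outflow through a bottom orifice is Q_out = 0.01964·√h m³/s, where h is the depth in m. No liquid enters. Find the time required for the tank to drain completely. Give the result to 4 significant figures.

With no inflow, A dh/dt = −0.01964 √h.
Separate and integrate: 2(√h − √h₀) = −(0.01964/A) t.
Tank is empty when √h = 0: t_empty = 2A√h₀/0.01964.
t_empty = 2·2.968·√4.852/0.01964 = 5.93600·2.20273/0.01964 = 665.752 s.

665.8 s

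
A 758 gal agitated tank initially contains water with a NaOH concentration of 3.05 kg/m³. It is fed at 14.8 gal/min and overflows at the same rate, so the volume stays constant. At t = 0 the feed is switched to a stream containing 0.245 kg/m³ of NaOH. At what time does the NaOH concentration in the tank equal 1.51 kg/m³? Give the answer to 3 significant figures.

Species balance: V dC/dt = Q(C_in − C) ⇒ τ = V/Q = 51.216 min.
C(t) = C_in + (C₀ − C_in) e^(−t/τ). Set C = 1.51 and solve for t:
e^(−t/τ) = (C − C_in)/(C₀ − C_in) = (1.51 − 0.245)/(3.05 − 0.245) = 0.45098
t = −τ ln(…) = 51.216 × 0.79633 = 40.785 min.

40.8 min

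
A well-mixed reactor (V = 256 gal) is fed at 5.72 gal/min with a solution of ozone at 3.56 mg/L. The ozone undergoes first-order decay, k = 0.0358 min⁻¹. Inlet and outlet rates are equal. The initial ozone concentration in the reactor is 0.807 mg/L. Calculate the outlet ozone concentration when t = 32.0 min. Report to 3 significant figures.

1.28 mg/L

Accumulation = in − out − consumed: V dC/dt = Q C_in − Q C − k V C.
This is linear with rate a = Q/V + k = 0.058144 min⁻¹.
C_ss = Q C_in/(Q + kV) = 1.3681 mg/L; C(t) = C_ss + (C₀ − C_ss) e^(−a t).
C(32.0) = 1.3681 + (-0.56105)·e^(−0.058144·32.0) = 1.3681 + (-0.56105)·0.15558 = 1.2808 mg/L.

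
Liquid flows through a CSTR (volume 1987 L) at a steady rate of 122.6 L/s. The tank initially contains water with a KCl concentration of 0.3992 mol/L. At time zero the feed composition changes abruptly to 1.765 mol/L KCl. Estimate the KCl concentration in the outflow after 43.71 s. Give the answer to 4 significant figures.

1.673 mol/L

Unsteady species balance (constant V, well mixed): V dC/dt = Q(C_in − C).
So dC/dt = (C_in − C)/τ with τ = V/Q = 1987/122.6 = 16.2072 s.
This is linear first-order; C(t) = C_in + (C₀ − C_in) e^(−t/τ).
C(43.71) = 1.765 + (0.3992 − 1.765)·e^(−43.71/16.2072) = 1.765 + (-1.36580)·0.0674106 = 1.67293 mol/L.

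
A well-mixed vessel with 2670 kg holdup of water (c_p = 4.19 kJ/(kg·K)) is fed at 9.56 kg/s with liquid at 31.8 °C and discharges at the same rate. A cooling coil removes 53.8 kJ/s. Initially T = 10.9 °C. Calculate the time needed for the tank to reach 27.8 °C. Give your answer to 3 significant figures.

M c_p dT/dt = ṁ c_p (T_in − T) − Q̇.
τ = M/ṁ = 279.29 s; T_ss = T_in − Q̇/(ṁ c_p) = 30.457 °C.
T(t) = T_ss + (T₀ − T_ss) e^(−t/τ). Set T = 27.8:
e^(−t/τ) = (27.8 − 30.457)/(10.9 − 30.457) = 0.13585
t = −279.29 · ln(0.13585) = 557.51 s.

558 s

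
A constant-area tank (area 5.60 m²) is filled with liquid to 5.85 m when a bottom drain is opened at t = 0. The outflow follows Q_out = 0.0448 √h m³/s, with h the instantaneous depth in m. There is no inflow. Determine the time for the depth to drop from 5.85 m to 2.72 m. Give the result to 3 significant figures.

A dh/dt = −Q_out = −0.0448 √h.
This is separable: 2 d(√h)/dt = −0.0448/A, so √h = √h₀ − (0.0448/(2A)) t.
t = 2A(√h₀ − √h)/0.0448 = 2·5.60·(√5.85 − √2.72)/0.0448
  = 11.200 × (2.4187 − 1.6492) / 0.0448 = 192.36 s.

192 s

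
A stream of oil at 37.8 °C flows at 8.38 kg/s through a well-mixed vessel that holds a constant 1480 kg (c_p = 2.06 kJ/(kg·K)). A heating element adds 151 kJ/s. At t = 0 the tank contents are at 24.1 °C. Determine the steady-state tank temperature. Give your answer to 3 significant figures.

46.5 °C

M c_p dT/dt = ṁ c_p (T_in − T) + Q̇.
At steady state dT/dt = 0 ⇒ T_ss = T_in + Q̇/(ṁ c_p) = 37.8 + 151/(8.38·2.06) = 46.547 °C.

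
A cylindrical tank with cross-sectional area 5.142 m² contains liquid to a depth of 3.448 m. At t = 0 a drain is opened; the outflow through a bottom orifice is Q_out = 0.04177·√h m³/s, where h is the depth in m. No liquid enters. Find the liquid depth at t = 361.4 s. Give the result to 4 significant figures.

Mass balance (ρ constant): A dh/dt = −0.04177 √h.
Separate and integrate: 2(√h − √h₀) = −(0.04177/A) t.
√h = √3.448 − 0.04177·361.4/(2·5.142) = 1.85688 − 1.46788 = 0.388999.
h = 0.388999² = 0.151320 m.

0.1513 m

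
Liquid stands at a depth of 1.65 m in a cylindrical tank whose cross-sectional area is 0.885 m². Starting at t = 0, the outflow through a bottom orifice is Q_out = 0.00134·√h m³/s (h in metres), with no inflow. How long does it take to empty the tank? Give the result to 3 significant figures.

1700 s

A dh/dt = −Q_out = −0.00134 √h.
Separate and integrate: 2(√h − √h₀) = −(0.00134/A) t.
Tank is empty when √h = 0: t_empty = 2A√h₀/0.00134.
t_empty = 2·0.885·√1.65/0.00134 = 1.7700·1.2845/0.00134 = 1696.7 s.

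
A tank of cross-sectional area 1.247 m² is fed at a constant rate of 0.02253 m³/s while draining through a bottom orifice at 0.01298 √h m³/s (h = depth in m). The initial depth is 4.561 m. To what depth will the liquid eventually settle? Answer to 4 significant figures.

3.013 m

Level balance: A dh/dt = 0.02253 − 0.01298 √h. Setting dh/dt = 0:
Q_in = 0.01298 √h_ss ⇒ √h_ss = 0.02253/0.01298 = 1.73575.
h_ss = 1.73575² = 3.01282 m. (Since h₀ = 4.561 m > h_ss, the level will fall toward this value.)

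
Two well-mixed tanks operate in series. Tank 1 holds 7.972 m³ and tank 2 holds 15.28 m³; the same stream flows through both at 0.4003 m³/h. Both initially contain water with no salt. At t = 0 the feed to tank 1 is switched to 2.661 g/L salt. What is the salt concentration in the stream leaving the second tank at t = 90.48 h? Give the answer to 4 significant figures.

2.172 g/L

Time constants: τᵢ = Vᵢ/Q for each well-mixed tank.
τ₁ = 7.972/0.4003 = 19.9151 h; τ₂ = 15.28/0.4003 = 38.1714 h.
Solving the cascade with C₁(0)=C₂(0)=0 gives C₂(t) = C_in[1 − (τ₁ e^(−t/τ₁) − τ₂ e^(−t/τ₂))/(τ₁ − τ₂)].
At t = 90.48: e^(−t/τ₁) = 0.0106383, e^(−t/τ₂) = 0.0934468.
C₂ = 2.661·[1 − (19.9151·0.0106383 − 38.1714·0.0934468)/(-18.2563)] = 2.661·0.816221 = 2.17196 g/L.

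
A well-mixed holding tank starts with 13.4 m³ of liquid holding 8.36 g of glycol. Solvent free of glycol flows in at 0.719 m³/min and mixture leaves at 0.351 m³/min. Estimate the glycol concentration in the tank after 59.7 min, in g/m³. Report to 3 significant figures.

Total volume: dV/dt = Q_in − Q_out = 0.36800 m³/min, so V(t) = 13.4 + 0.36800 t and V(59.7) = 35.370 m³.
Species balance (pure solvent in): dm/dt = −Q_out · m/V(t).
Separate: dm/m = −Q_out dt/V(t) ⇒ ln(m/m₀) = −(Q_out/(Q_in−Q_out)) ln(V/V₀).
m = m₀ (V₀/V)^(Q_out/(Q_in−Q_out)) = 8.36 × (13.4/35.370)^(0.95380) = 3.3125 g.
C = m/V = 3.3125/35.370 = 0.093653 g/m³.

0.0937 g/m³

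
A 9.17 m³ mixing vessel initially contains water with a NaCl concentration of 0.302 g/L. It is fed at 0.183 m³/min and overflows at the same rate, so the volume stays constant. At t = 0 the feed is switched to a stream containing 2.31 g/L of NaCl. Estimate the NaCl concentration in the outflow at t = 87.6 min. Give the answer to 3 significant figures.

Accumulation = in − out for the solute gives V dC/dt = Q(C_in − C).
Rewrite as dC/dt + C/τ = C_in/τ, τ = V/Q = 50.109 min.
Solution: C(t) = C_in + (C₀ − C_in) e^(−t/τ).
C(87.6) = 2.31 + (0.302 − 2.31)·e^(−87.6/50.109) = 2.31 + (-2.0080)·0.17409 = 1.9604 g/L.

1.96 g/L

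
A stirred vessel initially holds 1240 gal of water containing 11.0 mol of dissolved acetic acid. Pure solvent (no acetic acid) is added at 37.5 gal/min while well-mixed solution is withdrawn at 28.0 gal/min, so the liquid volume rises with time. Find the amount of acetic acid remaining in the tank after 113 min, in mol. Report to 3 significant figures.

1.75 mol

Total volume: dV/dt = Q_in − Q_out = 9.5000 gal/min, so V(t) = 1240 + 9.5000 t and V(113) = 2313.5 gal.
Species balance (pure solvent in): dm/dt = −Q_out · m/V(t).
Separate: dm/m = −Q_out dt/V(t) ⇒ ln(m/m₀) = −(Q_out/(Q_in−Q_out)) ln(V/V₀).
m = m₀ (V₀/V)^(Q_out/(Q_in−Q_out)) = 11.0 × (1240/2313.5)^(2.9474) = 1.7503 mol.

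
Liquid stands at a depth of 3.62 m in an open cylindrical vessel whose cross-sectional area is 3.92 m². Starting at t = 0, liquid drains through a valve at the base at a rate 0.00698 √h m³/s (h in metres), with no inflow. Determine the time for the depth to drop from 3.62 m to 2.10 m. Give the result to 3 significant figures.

A dh/dt = −Q_out = −0.00698 √h.
∫ h^(−1/2) dh = −(0.00698/A) ∫ dt, giving 2√h = 2√h₀ − (0.00698/A) t.
t = 2A(√h₀ − √h)/0.00698 = 2·3.92·(√3.62 − √2.10)/0.00698
  = 7.8400 × (1.9026 − 1.4491) / 0.00698 = 509.37 s.

509 s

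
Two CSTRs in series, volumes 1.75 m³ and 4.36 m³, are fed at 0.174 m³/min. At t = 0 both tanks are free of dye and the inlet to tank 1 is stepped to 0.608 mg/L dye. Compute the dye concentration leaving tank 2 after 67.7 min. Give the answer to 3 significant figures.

Species balance on tank i: dCᵢ/dt = (Cᵢ₋₁ − Cᵢ)/τᵢ with τᵢ = Vᵢ/Q.
τ₁ = 1.75/0.174 = 10.057 min; τ₂ = 4.36/0.174 = 25.057 min.
Tank 1: C₁ = C_in(1 − e^(−t/τ₁)). Tank 2 (τ₁ ≠ τ₂): C₂ = C_in[1 − (τ₁ e^(−t/τ₁) − τ₂ e^(−t/τ₂))/(τ₁ − τ₂)].
At t = 67.7: e^(−t/τ₁) = 0.0011930, e^(−t/τ₂) = 0.067085.
C₂ = 0.608·[1 − (10.057·0.0011930 − 25.057·0.067085)/(-15.000)] = 0.608·0.88873 = 0.54035 mg/L.

0.540 mg/L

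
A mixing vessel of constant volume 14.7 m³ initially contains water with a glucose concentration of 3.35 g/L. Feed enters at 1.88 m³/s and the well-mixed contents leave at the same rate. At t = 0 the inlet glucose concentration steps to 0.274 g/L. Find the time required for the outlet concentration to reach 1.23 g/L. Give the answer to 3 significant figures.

9.14 s

Species balance on the tank: V dC/dt = Q(C_in − C), so τ = V/Q = 7.8191 s.
C(t) = C_in + (C₀ − C_in) e^(−t/τ). Set C = 1.23 and solve for t:
e^(−t/τ) = (C − C_in)/(C₀ − C_in) = (1.23 − 0.274)/(3.35 − 0.274) = 0.31079
t = −τ ln(…) = 7.8191 × 1.1686 = 9.1377 s.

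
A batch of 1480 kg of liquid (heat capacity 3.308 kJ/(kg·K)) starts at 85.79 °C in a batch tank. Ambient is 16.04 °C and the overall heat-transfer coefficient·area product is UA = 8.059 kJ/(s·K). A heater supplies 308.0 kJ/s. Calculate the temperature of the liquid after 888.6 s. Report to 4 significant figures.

M c_p dT/dt = −UA(T − T_amb) + Q̇.
dT/dt = (T_ss − T)/τ with T_ss = T_amb + Q̇/UA = 16.04 + 308.0/8.059 = 54.2581 °C, τ = M c_p/UA = 1480·3.308/8.059 = 607.500 s.
Solution: T(t) = T_ss + (T₀ − T_ss) e^(−t/τ).
T(888.6) = 54.2581 + (31.5319)·0.231606 = 61.5611 °C.

61.56 °C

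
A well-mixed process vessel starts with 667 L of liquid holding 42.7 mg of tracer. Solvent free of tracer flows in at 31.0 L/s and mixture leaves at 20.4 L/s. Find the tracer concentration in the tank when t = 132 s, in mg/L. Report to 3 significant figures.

0.00235 mg/L

Total volume: dV/dt = Q_in − Q_out = 10.600 L/s, so V(t) = 667 + 10.600 t and V(132) = 2066.2 L.
Solute balance: dm/dt = 0 − Q_out C = −Q_out m/V(t).
Separate: dm/m = −Q_out dt/V(t) ⇒ ln(m/m₀) = −(Q_out/(Q_in−Q_out)) ln(V/V₀).
m = m₀ (V₀/V)^(Q_out/(Q_in−Q_out)) = 42.7 × (667/2066.2)^(1.9245) = 4.8461 mg.
C = m/V = 4.8461/2066.2 = 0.0023454 mg/L.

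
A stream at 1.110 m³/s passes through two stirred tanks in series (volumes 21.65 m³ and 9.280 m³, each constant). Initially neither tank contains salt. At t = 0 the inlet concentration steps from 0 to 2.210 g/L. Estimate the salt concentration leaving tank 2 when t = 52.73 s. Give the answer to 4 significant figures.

Each tank obeys Vᵢ dCᵢ/dt = Q(Cᵢ₋₁ − Cᵢ), so τᵢ = Vᵢ/Q.
τ₁ = 21.65/1.110 = 19.5045 s; τ₂ = 9.280/1.110 = 8.36036 s.
Tank 1: C₁ = C_in(1 − e^(−t/τ₁)). Tank 2 (τ₁ ≠ τ₂): C₂ = C_in[1 − (τ₁ e^(−t/τ₁) − τ₂ e^(−t/τ₂))/(τ₁ − τ₂)].
At t = 52.73: e^(−t/τ₁) = 0.0669722, e^(−t/τ₂) = 0.00182323.
C₂ = 2.210·[1 − (19.5045·0.0669722 − 8.36036·0.00182323)/(11.1441)] = 2.210·0.884153 = 1.95398 g/L.

1.954 g/L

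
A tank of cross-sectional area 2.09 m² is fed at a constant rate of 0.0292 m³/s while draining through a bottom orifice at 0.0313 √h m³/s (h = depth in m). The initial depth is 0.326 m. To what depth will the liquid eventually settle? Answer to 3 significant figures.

0.870 m

Unsteady balance on liquid volume: A dh/dt = Q_in − 0.0313 √h. At steady state dh/dt = 0:
Q_in = 0.0313 √h_ss ⇒ √h_ss = 0.0292/0.0313 = 0.93291.
h_ss = 0.93291² = 0.87032 m. (Since h₀ = 0.326 m < h_ss, the level will rise toward this value.)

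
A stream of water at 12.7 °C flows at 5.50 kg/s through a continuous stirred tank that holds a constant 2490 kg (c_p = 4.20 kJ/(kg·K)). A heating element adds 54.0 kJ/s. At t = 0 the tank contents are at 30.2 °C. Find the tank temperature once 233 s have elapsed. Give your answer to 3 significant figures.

First-law balance (no shaft work): M c_p dT/dt = ṁ c_p (T_in − T) + 54.0.
Rearrange: dT/dt = (T_ss − T)/τ with τ = M/ṁ = 452.73 s and T_ss = T_in + Q̇/(ṁ c_p) = 15.038 °C.
Solution: T(t) = T_ss + (T₀ − T_ss) e^(−t/τ).
T(233) = 15.038 + (15.162)·e^(−233/452.73) = 15.038 + (15.162)·0.59770 = 24.100 °C.

24.1 °C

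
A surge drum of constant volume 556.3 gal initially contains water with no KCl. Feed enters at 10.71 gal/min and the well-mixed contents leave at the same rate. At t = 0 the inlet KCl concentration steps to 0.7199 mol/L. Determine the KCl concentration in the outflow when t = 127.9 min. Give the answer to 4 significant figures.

Unsteady species balance (constant V, well mixed): V dC/dt = Q(C_in − C).
Rewrite as dC/dt + C/τ = C_in/τ, τ = V/Q = 51.9421 min.
Solution: C(t) = C_in + (C₀ − C_in) e^(−t/τ).
C(127.9) = 0.7199 + (0 − 0.7199)·e^(−127.9/51.9421) = 0.7199 + (-0.719900)·0.0852338 = 0.658540 mol/L.

0.6585 mol/L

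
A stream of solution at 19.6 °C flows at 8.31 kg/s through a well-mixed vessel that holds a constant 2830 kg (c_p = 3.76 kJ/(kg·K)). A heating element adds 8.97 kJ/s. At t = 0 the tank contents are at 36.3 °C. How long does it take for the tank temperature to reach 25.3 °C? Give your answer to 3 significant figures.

M c_p dT/dt = ṁ c_p (T_in − T) + Q̇.
τ = M/ṁ = 340.55 s; T_ss = T_in + Q̇/(ṁ c_p) = 19.887 °C.
T(t) = T_ss + (T₀ − T_ss) e^(−t/τ). Set T = 25.3:
e^(−t/τ) = (25.3 − 19.887)/(36.3 − 19.887) = 0.32980
t = −340.55 · ln(0.32980) = 377.77 s.

378 s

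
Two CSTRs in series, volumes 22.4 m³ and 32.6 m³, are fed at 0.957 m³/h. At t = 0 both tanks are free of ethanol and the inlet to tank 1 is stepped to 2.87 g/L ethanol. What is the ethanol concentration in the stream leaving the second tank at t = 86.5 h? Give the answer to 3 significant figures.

Species balance on tank i: dCᵢ/dt = (Cᵢ₋₁ − Cᵢ)/τᵢ with τᵢ = Vᵢ/Q.
τ₁ = 22.4/0.957 = 23.406 h; τ₂ = 32.6/0.957 = 34.065 h.
Tank 1: C₁ = C_in(1 − e^(−t/τ₁)). Tank 2 (τ₁ ≠ τ₂): C₂ = C_in[1 − (τ₁ e^(−t/τ₁) − τ₂ e^(−t/τ₂))/(τ₁ − τ₂)].
At t = 86.5: e^(−t/τ₁) = 0.024834, e^(−t/τ₂) = 0.078923.
C₂ = 2.87·[1 − (23.406·0.024834 − 34.065·0.078923)/(-10.658)] = 2.87·0.80229 = 2.3026 g/L.

2.30 g/L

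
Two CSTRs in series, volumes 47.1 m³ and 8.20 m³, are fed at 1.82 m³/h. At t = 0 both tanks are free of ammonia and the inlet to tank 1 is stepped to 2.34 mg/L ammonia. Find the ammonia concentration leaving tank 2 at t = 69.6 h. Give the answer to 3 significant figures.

2.15 mg/L

Each tank obeys Vᵢ dCᵢ/dt = Q(Cᵢ₋₁ − Cᵢ), so τᵢ = Vᵢ/Q.
τ₁ = 47.1/1.82 = 25.879 h; τ₂ = 8.20/1.82 = 4.5055 h.
Tank 1: C₁ = C_in(1 − e^(−t/τ₁)). Tank 2 (τ₁ ≠ τ₂): C₂ = C_in[1 − (τ₁ e^(−t/τ₁) − τ₂ e^(−t/τ₂))/(τ₁ − τ₂)].
At t = 69.6: e^(−t/τ₁) = 0.067920, e^(−t/τ₂) = 1.9548e-07.
C₂ = 2.34·[1 − (25.879·0.067920 − 4.5055·1.9548e-07)/(21.374)] = 2.34·0.91776 = 2.1476 mg/L.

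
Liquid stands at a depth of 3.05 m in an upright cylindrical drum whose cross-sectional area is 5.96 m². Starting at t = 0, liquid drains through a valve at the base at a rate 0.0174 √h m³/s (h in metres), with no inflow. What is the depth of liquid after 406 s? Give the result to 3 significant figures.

Volume balance on the tank: A dh/dt = −0.0174 √h.
This is separable: 2 d(√h)/dt = −0.0174/A, so √h = √h₀ − (0.0174/(2A)) t.
√h = √3.05 − 0.0174·406/(2·5.96) = 1.7464 − 0.59265 = 1.1538.
h = 1.1538² = 1.3312 m.

1.33 m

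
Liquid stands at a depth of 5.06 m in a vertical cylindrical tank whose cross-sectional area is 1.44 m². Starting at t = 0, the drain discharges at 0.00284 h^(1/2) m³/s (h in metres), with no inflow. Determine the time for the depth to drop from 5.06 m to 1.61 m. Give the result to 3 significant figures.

A dh/dt = −Q_out = −0.00284 √h.
∫ h^(−1/2) dh = −(0.00284/A) ∫ dt, giving 2√h = 2√h₀ − (0.00284/A) t.
t = 2A(√h₀ − √h)/0.00284 = 2·1.44·(√5.06 − √1.61)/0.00284
  = 2.8800 × (2.2494 − 1.2689) / 0.00284 = 994.40 s.

994 s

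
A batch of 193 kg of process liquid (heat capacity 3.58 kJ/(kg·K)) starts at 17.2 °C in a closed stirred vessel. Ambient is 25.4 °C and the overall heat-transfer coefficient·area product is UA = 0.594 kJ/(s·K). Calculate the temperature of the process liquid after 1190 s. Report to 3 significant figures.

22.5 °C

Unsteady energy balance on the tank contents: M c_p dT/dt = −UA(T − T_amb).
dT/dt = (T_ss − T)/τ with T_ss = T_amb = 25.400 °C, τ = M c_p/UA = 193·3.58/0.594 = 1163.2 s.
Solution: T(t) = T_ss + (T₀ − T_ss) e^(−t/τ).
T(1190) = 25.400 + (-8.2000)·0.35950 = 22.452 °C.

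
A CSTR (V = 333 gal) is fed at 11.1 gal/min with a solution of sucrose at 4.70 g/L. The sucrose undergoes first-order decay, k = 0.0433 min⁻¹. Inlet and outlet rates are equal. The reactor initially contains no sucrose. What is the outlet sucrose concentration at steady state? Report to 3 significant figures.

Species balance: V dC/dt = Q C_in − Q C − k V C.
At steady state: 0 = Q C_in − (Q + kV) C_ss, so C_ss = Q C_in/(Q + kV).
C_ss = 11.1·4.70/(11.1 + 0.0433·333) = 52.170/25.519 = 2.0444 g/L.

2.04 g/L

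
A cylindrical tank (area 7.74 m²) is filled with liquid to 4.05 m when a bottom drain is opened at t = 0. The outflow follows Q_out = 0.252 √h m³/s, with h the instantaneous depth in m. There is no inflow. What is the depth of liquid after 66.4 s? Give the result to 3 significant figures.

Unsteady balance on liquid volume: A dh/dt = −0.252 √h.
This is separable: 2 d(√h)/dt = −0.252/A, so √h = √h₀ − (0.252/(2A)) t.
√h = √4.05 − 0.252·66.4/(2·7.74) = 2.0125 − 1.0809 = 0.93153.
h = 0.93153² = 0.86775 m.

0.868 m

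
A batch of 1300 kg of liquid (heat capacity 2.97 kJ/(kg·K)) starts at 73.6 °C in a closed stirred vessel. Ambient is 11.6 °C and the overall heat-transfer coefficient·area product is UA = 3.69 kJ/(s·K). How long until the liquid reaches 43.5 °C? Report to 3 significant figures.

695 s

Lumped-capacitance energy balance: M c_p dT/dt = UA(T_amb − T).
τ = M c_p/UA = 1046.3 s; T_ss = T_amb = 11.600 °C.
T(t) = T_ss + (T₀ − T_ss)e^(−t/τ); set T = 43.5:
t = −τ ln[(T − T_ss)/(T₀ − T_ss)] = −1046.3 · ln(0.51452) = 695.32 s.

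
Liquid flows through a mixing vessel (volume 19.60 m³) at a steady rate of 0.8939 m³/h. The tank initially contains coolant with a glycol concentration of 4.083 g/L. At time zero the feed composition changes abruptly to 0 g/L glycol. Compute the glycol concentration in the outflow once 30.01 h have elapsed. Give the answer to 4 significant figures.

1.039 g/L

Accumulation = in − out for the solute gives V dC/dt = Q(C_in − C).
So dC/dt = (C_in − C)/τ with τ = V/Q = 19.60/0.8939 = 21.9264 h.
C approaches C_in exponentially: C(t) = C_in + (C₀ − C_in) e^(−t/τ).
C(30.01) = 0 + (4.083 − 0)·e^(−30.01/21.9264) = 0 + (4.08300)·0.254445 = 1.03890 g/L.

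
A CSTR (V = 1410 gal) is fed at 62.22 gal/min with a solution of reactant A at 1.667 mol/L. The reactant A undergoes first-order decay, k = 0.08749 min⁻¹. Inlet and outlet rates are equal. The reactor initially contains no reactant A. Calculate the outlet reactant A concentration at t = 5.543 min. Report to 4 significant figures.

0.2894 mol/L

V dC/dt = Q(C_in − C) − k V C.
dC/dt = (Q/V) C_in − (Q/V + k) C; effective rate a = Q/V + k = 0.0441277 + 0.08749 = 0.131618 min⁻¹.
C_ss = Q C_in/(Q + kV) = 0.558898 mol/L; C(t) = C_ss + (C₀ − C_ss) e^(−a t).
C(5.543) = 0.558898 + (-0.558898)·e^(−0.131618·5.543) = 0.558898 + (-0.558898)·0.482123 = 0.289440 mol/L.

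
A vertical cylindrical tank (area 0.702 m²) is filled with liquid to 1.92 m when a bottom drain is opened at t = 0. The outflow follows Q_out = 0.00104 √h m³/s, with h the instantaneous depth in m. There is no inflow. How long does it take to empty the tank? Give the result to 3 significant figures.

Accumulation of liquid (constant cross-section A): A dh/dt = −0.00104 √h.
This is separable: 2 d(√h)/dt = −0.00104/A, so √h = √h₀ − (0.00104/(2A)) t.
Tank is empty when √h = 0: t_empty = 2A√h₀/0.00104.
t_empty = 2·0.702·√1.92/0.00104 = 1.4040·1.3856/0.00104 = 1870.6 s.

1870 s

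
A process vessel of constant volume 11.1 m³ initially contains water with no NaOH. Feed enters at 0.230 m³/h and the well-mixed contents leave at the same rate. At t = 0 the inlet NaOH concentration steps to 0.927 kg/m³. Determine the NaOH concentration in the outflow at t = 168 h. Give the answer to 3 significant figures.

Species balance on the tank: V dC/dt = Q(C_in − C).
So dC/dt = (C_in − C)/τ with τ = V/Q = 11.1/0.230 = 48.261 h.
This is linear first-order; C(t) = C_in + (C₀ − C_in) e^(−t/τ).
C(168) = 0.927 + (0 − 0.927)·e^(−168/48.261) = 0.927 + (-0.92700)·0.030774 = 0.89847 kg/m³.

0.898 kg/m³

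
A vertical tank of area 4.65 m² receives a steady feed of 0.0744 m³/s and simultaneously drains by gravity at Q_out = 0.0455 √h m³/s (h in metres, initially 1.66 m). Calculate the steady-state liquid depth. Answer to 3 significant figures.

2.67 m

Level balance: A dh/dt = 0.0744 − 0.0455 √h. Setting dh/dt = 0:
Q_in = 0.0455 √h_ss ⇒ √h_ss = 0.0744/0.0455 = 1.6352.
h_ss = 1.6352² = 2.6738 m. (Since h₀ = 1.66 m < h_ss, the level will rise toward this value.)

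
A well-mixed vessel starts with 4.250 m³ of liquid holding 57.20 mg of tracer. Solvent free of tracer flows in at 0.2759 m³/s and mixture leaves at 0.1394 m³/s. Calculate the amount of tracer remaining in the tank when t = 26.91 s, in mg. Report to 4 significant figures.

Total volume: dV/dt = Q_in − Q_out = 0.136500 m³/s, so V(t) = 4.250 + 0.136500 t and V(26.91) = 7.92321 m³.
Solute balance: dm/dt = 0 − Q_out C = −Q_out m/V(t).
dm/m = −Q_out dt/(V₀ + 0.136500 t); integrating gives ln(m/m₀) = −(Q_out/(Q_in−Q_out)) ln(V/V₀).
m = m₀ (V₀/V)^(Q_out/(Q_in−Q_out)) = 57.20 × (4.250/7.92321)^(1.02125) = 30.2786 mg.

30.28 mg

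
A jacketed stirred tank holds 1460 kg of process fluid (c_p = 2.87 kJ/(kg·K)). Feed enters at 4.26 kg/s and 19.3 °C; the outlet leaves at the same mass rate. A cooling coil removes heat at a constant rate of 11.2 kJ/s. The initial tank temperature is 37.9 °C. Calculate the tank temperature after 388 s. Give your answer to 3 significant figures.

M c_p dT/dt = ṁ c_p (T_in − T) − Q̇.
τ = M/ṁ = 342.72 s; T_ss = T_in − Q̇/(ṁ c_p) = 19.3 − 11.2/(4.26·2.87) = 18.384 °C.
Integrating: T(t) = T_ss + (T₀ − T_ss) e^(−t/τ).
T(388) = 18.384 + (19.516)·e^(−388/342.72) = 18.384 + (19.516)·0.32235 = 24.675 °C.

24.7 °C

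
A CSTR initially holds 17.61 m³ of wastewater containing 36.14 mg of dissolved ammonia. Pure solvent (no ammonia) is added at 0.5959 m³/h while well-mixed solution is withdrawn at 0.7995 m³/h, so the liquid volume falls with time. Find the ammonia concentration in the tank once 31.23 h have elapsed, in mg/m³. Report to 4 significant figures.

Let m(t) be the amount of ammonia. Volume: V(t) = V₀ + (Q_in − Q_out) t = 17.61 − 0.203600 t; V(31.23) = 11.2516 m³.
Solute balance: dm/dt = 0 − Q_out C = −Q_out m/V(t).
dm/m = −Q_out dt/(V₀ − 0.203600 t); integrating gives ln(m/m₀) = −(Q_out/(Q_in−Q_out)) ln(V/V₀).
m = m₀ (V₀/V)^(Q_out/(Q_in−Q_out)) = 36.14 × (17.61/11.2516)^(-3.92682) = 6.22359 mg.
C = m/V = 6.22359/11.2516 = 0.553131 mg/m³.

0.5531 mg/m³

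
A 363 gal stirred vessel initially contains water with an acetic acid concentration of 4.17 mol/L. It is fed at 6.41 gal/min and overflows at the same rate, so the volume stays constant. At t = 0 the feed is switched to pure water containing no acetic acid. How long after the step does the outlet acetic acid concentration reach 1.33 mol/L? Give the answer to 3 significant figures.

Mass balance on the solute (V constant): V dC/dt = Q(C_in − C), so τ = V/Q = 56.630 min.
C(t) = C_in + (C₀ − C_in) e^(−t/τ). Set C = 1.33 and solve for t:
e^(−t/τ) = (C − C_in)/(C₀ − C_in) = (1.33 − 0)/(4.17 − 0) = 0.31894
t = −τ ln(…) = 56.630 × 1.1427 = 64.714 min.

64.7 min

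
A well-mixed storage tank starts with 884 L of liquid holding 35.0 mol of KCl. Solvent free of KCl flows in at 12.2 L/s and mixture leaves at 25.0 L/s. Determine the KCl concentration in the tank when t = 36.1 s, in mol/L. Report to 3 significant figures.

0.0196 mol/L

Let m(t) be the amount of KCl. Volume: V(t) = V₀ + (Q_in − Q_out) t = 884 − 12.800 t; V(36.1) = 421.92 L.
Solute balance: dm/dt = 0 − Q_out C = −Q_out m/V(t).
Separate: dm/m = −Q_out dt/V(t) ⇒ ln(m/m₀) = −(Q_out/(Q_in−Q_out)) ln(V/V₀).
m = m₀ (V₀/V)^(Q_out/(Q_in−Q_out)) = 35.0 × (884/421.92)^(-1.9531) = 8.2543 mol.
C = m/V = 8.2543/421.92 = 0.019564 mol/L.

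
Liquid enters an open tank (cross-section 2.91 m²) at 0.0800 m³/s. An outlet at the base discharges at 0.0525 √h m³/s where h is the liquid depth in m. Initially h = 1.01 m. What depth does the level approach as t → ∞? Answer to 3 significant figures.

2.32 m

Level balance: A dh/dt = 0.0800 − 0.0525 √h. Setting dh/dt = 0:
Q_in = 0.0525 √h_ss ⇒ √h_ss = 0.0800/0.0525 = 1.5238.
h_ss = 1.5238² = 2.3220 m. (Since h₀ = 1.01 m < h_ss, the level will rise toward this value.)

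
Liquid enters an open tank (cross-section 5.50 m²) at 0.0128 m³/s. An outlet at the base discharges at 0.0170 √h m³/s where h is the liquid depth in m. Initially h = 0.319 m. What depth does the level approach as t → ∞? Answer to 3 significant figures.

Volume balance on the tank: A dh/dt = Q_in − 0.0170 √h. At steady state dh/dt = 0:
Q_in = 0.0170 √h_ss ⇒ √h_ss = 0.0128/0.0170 = 0.75294.
h_ss = 0.75294² = 0.56692 m. (Since h₀ = 0.319 m < h_ss, the level will rise toward this value.)

0.567 m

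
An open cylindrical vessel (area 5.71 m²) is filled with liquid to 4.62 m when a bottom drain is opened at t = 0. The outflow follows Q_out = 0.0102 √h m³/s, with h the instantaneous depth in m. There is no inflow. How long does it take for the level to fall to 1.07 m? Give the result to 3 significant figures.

1250 s

With no inflow, A dh/dt = −0.0102 √h.
Separate and integrate: 2(√h − √h₀) = −(0.0102/A) t.
t = 2A(√h₀ − √h)/0.0102 = 2·5.71·(√4.62 − √1.07)/0.0102
  = 11.420 × (2.1494 − 1.0344) / 0.0102 = 1248.4 s.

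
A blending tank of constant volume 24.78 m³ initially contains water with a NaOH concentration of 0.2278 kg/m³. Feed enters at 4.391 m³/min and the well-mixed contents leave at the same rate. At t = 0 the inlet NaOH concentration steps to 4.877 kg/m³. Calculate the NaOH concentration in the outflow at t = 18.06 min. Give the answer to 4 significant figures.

4.688 kg/m³

Accumulation = in − out for the solute gives V dC/dt = Q(C_in − C).
Rewrite as dC/dt + C/τ = C_in/τ, τ = V/Q = 5.64336 min.
Solution: C(t) = C_in + (C₀ − C_in) e^(−t/τ).
C(18.06) = 4.877 + (0.2278 − 4.877)·e^(−18.06/5.64336) = 4.877 + (-4.64920)·0.0407532 = 4.68753 kg/m³.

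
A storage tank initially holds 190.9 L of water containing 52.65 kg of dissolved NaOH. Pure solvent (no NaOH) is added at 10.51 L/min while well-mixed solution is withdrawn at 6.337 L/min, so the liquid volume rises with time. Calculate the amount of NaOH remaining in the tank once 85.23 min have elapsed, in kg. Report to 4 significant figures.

Total volume: dV/dt = Q_in − Q_out = 4.17300 L/min, so V(t) = 190.9 + 4.17300 t and V(85.23) = 546.565 L.
Species balance (pure solvent in): dm/dt = −Q_out · m/V(t).
dm/m = −Q_out dt/(V₀ + 4.17300 t); integrating gives ln(m/m₀) = −(Q_out/(Q_in−Q_out)) ln(V/V₀).
m = m₀ (V₀/V)^(Q_out/(Q_in−Q_out)) = 52.65 × (190.9/546.565)^(1.51857) = 10.6576 kg.

10.66 kg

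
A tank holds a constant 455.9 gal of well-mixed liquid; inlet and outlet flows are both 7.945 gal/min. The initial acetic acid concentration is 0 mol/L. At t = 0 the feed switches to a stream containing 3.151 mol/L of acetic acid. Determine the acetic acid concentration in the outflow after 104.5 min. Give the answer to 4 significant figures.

2.641 mol/L

Mass balance on the solute (V constant): V dC/dt = Q(C_in − C).
So dC/dt = (C_in − C)/τ with τ = V/Q = 455.9/7.945 = 57.3820 min.
C approaches C_in exponentially: C(t) = C_in + (C₀ − C_in) e^(−t/τ).
C(104.5) = 3.151 + (0 − 3.151)·e^(−104.5/57.3820) = 3.151 + (-3.15100)·0.161843 = 2.64103 mol/L.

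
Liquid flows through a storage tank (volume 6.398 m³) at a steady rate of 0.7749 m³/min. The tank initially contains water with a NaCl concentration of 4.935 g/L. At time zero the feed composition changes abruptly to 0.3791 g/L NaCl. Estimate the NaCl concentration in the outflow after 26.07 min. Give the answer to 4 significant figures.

0.5729 g/L

Accumulation = in − out for the solute gives V dC/dt = Q(C_in − C).
Rewrite as dC/dt + C/τ = C_in/τ, τ = V/Q = 8.25655 min.
C approaches C_in exponentially: C(t) = C_in + (C₀ − C_in) e^(−t/τ).
C(26.07) = 0.3791 + (4.935 − 0.3791)·e^(−26.07/8.25655) = 0.3791 + (4.55590)·0.0425322 = 0.572873 g/L.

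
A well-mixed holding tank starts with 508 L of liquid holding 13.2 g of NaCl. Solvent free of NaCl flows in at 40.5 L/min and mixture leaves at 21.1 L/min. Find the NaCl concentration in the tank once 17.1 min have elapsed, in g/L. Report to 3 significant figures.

Let m(t) be the amount of NaCl. Volume: V(t) = V₀ + (Q_in − Q_out) t = 508 + 19.400 t; V(17.1) = 839.74 L.
Solute balance: dm/dt = 0 − Q_out C = −Q_out m/V(t).
dm/m = −Q_out dt/(V₀ + 19.400 t); integrating gives ln(m/m₀) = −(Q_out/(Q_in−Q_out)) ln(V/V₀).
m = m₀ (V₀/V)^(Q_out/(Q_in−Q_out)) = 13.2 × (508/839.74)^(1.0876) = 7.6413 g.
C = m/V = 7.6413/839.74 = 0.0090996 g/L.

0.00910 g/L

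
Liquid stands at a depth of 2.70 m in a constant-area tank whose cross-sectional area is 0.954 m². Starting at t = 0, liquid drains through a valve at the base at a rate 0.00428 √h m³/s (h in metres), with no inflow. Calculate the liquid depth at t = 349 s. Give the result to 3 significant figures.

With no inflow, A dh/dt = −0.00428 √h.
This is separable: 2 d(√h)/dt = −0.00428/A, so √h = √h₀ − (0.00428/(2A)) t.
√h = √2.70 − 0.00428·349/(2·0.954) = 1.6432 − 0.78287 = 0.86030.
h = 0.86030² = 0.74011 m.

0.740 m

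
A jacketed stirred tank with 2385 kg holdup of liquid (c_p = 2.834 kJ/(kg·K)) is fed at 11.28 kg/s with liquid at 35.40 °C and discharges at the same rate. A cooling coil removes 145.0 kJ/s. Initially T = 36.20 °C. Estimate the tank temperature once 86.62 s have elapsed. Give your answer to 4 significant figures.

Heat balance on the well-mixed liquid: M c_p dT/dt = ṁ c_p (T_in − T) − 145.0.
Rearrange: dT/dt = (T_ss − T)/τ with τ = M/ṁ = 211.436 s and T_ss = T_in − Q̇/(ṁ c_p) = 30.8641 °C.
This is linear first-order; T(t) = T_ss + (T₀ − T_ss) e^(−t/τ).
T(86.62) = 30.8641 + (5.33585)·e^(−86.62/211.436) = 30.8641 + (5.33585)·0.663866 = 34.4064 °C.

34.41 °C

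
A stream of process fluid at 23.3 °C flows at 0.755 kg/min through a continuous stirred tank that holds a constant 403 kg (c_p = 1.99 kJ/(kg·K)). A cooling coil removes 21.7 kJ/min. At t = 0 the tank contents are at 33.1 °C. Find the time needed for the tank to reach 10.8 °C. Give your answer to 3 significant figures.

M c_p dT/dt = ṁ c_p (T_in − T) − Q̇.
τ = M/ṁ = 533.77 min; T_ss = T_in − Q̇/(ṁ c_p) = 8.8569 °C.
T(t) = T_ss + (T₀ − T_ss) e^(−t/τ). Set T = 10.8:
e^(−t/τ) = (10.8 − 8.8569)/(33.1 − 8.8569) = 0.080150
t = −533.77 · ln(0.080150) = 1347.2 min.

1350 min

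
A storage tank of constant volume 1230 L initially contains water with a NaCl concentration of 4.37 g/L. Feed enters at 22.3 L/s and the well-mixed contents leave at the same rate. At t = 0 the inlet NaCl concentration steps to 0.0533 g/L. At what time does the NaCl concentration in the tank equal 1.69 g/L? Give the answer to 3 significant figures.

Species balance: V dC/dt = Q(C_in − C) ⇒ τ = V/Q = 55.157 s.
C(t) = C_in + (C₀ − C_in) e^(−t/τ). Set C = 1.69 and solve for t:
e^(−t/τ) = (C − C_in)/(C₀ − C_in) = (1.69 − 0.0533)/(4.37 − 0.0533) = 0.37916
t = −τ ln(…) = 55.157 × 0.96981 = 53.492 s.

53.5 s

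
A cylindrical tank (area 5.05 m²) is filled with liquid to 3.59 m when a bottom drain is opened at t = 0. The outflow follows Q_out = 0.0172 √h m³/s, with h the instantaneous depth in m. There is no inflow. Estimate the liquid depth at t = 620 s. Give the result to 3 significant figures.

0.704 m

Mass balance (ρ constant): A dh/dt = −0.0172 √h.
Separate and integrate: 2(√h − √h₀) = −(0.0172/A) t.
√h = √3.59 − 0.0172·620/(2·5.05) = 1.8947 − 1.0558 = 0.83889.
h = 0.83889² = 0.70373 m.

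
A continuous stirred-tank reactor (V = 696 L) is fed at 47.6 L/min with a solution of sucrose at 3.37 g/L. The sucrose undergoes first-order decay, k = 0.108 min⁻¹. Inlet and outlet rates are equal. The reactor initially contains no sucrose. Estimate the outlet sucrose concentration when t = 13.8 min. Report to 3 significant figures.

Species balance: V dC/dt = Q C_in − Q C − k V C.
dC/dt = (Q/V) C_in − (Q/V + k) C; effective rate a = Q/V + k = 0.068391 + 0.108 = 0.17639 min⁻¹.
C_ss = Q C_in/(Q + kV) = 1.3066 g/L; C(t) = C_ss + (C₀ − C_ss) e^(−a t).
C(13.8) = 1.3066 + (-1.3066)·e^(−0.17639·13.8) = 1.3066 + (-1.3066)·0.087668 = 1.1921 g/L.

1.19 g/L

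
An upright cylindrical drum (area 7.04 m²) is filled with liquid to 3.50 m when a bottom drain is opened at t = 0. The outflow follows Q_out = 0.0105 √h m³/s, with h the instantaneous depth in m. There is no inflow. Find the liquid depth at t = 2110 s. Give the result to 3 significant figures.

With no inflow, A dh/dt = −0.0105 √h.
Separate and integrate: 2(√h − √h₀) = −(0.0105/A) t.
√h = √3.50 − 0.0105·2110/(2·7.04) = 1.8708 − 1.5735 = 0.29732.
h = 0.29732² = 0.088399 m.

0.0884 m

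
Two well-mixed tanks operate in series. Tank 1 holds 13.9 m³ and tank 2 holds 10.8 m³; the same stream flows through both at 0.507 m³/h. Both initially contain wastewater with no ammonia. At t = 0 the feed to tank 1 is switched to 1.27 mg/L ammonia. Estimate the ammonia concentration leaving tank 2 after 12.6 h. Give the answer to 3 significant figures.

0.123 mg/L

Species balance on tank i: dCᵢ/dt = (Cᵢ₋₁ − Cᵢ)/τᵢ with τᵢ = Vᵢ/Q.
τ₁ = 13.9/0.507 = 27.416 h; τ₂ = 10.8/0.507 = 21.302 h.
Solving the cascade with C₁(0)=C₂(0)=0 gives C₂(t) = C_in[1 − (τ₁ e^(−t/τ₁) − τ₂ e^(−t/τ₂))/(τ₁ − τ₂)].
At t = 12.6: e^(−t/τ₁) = 0.63155, e^(−t/τ₂) = 0.55350.
C₂ = 1.27·[1 − (27.416·0.63155 − 21.302·0.55350)/(6.1144)] = 1.27·0.096534 = 0.12260 mg/L.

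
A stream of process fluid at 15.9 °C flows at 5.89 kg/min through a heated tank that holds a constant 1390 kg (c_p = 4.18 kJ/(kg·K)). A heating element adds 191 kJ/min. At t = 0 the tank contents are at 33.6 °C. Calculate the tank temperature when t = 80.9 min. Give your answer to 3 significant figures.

30.7 °C

Energy balance: M c_p dT/dt = ṁ c_p (T_in − T) + 191.
τ = M/ṁ = 235.99 min; T_ss = T_in + Q̇/(ṁ c_p) = 15.9 + 191/(5.89·4.18) = 23.658 °C.
T approaches T_ss exponentially: T(t) = T_ss + (T₀ − T_ss) e^(−t/τ).
T(80.9) = 23.658 + (9.9421)·e^(−80.9/235.99) = 23.658 + (9.9421)·0.70978 = 30.715 °C.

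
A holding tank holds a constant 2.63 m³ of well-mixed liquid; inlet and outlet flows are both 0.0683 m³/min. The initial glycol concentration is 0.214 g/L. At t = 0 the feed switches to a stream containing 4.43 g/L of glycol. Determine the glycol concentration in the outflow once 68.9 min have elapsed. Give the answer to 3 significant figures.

Species balance on the tank: V dC/dt = Q(C_in − C).
Rewrite as dC/dt + C/τ = C_in/τ, τ = V/Q = 38.507 min.
C approaches C_in exponentially: C(t) = C_in + (C₀ − C_in) e^(−t/τ).
C(68.9) = 4.43 + (0.214 − 4.43)·e^(−68.9/38.507) = 4.43 + (-4.2160)·0.16708 = 3.7256 g/L.

3.73 g/L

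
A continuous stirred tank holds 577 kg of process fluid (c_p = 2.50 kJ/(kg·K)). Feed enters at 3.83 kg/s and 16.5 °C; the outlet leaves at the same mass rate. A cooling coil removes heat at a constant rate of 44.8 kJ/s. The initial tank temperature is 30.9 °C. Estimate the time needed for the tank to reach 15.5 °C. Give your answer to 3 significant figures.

M c_p dT/dt = ṁ c_p (T_in − T) − Q̇.
τ = M/ṁ = 150.65 s; T_ss = T_in − Q̇/(ṁ c_p) = 11.821 °C.
T(t) = T_ss + (T₀ − T_ss) e^(−t/τ). Set T = 15.5:
e^(−t/τ) = (15.5 − 11.821)/(30.9 − 11.821) = 0.19282
t = −150.65 · ln(0.19282) = 247.97 s.

248 s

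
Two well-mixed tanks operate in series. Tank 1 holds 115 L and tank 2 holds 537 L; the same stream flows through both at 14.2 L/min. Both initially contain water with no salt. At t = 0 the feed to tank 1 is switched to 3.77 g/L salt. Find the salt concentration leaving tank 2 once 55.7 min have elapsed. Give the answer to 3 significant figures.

2.67 g/L

Time constants: τᵢ = Vᵢ/Q for each well-mixed tank.
τ₁ = 115/14.2 = 8.0986 min; τ₂ = 537/14.2 = 37.817 min.
Tank 1: C₁ = C_in(1 − e^(−t/τ₁)). Tank 2 (τ₁ ≠ τ₂): C₂ = C_in[1 − (τ₁ e^(−t/τ₁) − τ₂ e^(−t/τ₂))/(τ₁ − τ₂)].
At t = 55.7: e^(−t/τ₁) = 0.0010305, e^(−t/τ₂) = 0.22926.
C₂ = 3.77·[1 − (8.0986·0.0010305 − 37.817·0.22926)/(-29.718)] = 3.77·0.70854 = 2.6712 g/L.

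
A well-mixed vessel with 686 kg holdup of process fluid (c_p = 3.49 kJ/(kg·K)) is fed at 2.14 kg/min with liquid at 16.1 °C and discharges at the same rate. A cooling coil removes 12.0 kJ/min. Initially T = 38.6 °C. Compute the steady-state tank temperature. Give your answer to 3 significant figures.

M c_p dT/dt = ṁ c_p (T_in − T) − Q̇.
At steady state dT/dt = 0 ⇒ T_ss = T_in − Q̇/(ṁ c_p) = 16.1 − 12.0/(2.14·3.49) = 14.493 °C.

14.5 °C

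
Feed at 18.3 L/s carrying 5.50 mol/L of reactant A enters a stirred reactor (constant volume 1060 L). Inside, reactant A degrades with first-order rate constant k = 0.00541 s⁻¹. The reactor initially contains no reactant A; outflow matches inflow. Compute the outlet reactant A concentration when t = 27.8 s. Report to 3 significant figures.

V dC/dt = Q(C_in − C) − k V C.
This is linear with rate a = Q/V + k = 0.022674 s⁻¹.
C_ss = Q C_in/(Q + kV) = 4.1877 mol/L; C(t) = C_ss + (C₀ − C_ss) e^(−a t).
C(27.8) = 4.1877 + (-4.1877)·e^(−0.022674·27.8) = 4.1877 + (-4.1877)·0.53241 = 1.9581 mol/L.

1.96 mol/L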